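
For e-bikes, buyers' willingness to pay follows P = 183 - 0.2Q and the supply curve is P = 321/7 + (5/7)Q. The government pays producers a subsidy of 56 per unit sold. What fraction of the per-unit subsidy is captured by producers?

Producer share = 0.78125

Pre-subsidy: 183 - 0.2Q = 321/7 + (5/7)Q gives Q* = 150 and P* = 153.
With the subsidy, sellers receive Ps = Pb + 56 for each unit, where Pb is the price buyers pay.
On the curves, Pb = 183 - 0.2Q and Ps = 321/7 + (5/7)Q; the wedge Ps − Pb = 56 gives 321/7 + (5/7)Q − (183 - 0.2Q) = 56, so Q' = 211.25.
Then Pb = 183 − 0.2·211.25 = 140.75 and Ps = 321/7 + (5/7)·211.25 = 196.75.
Buyers' price falls by P* − Pb = 153 − 140.75 = 12.25; sellers' price rises by Ps − P* = 196.75 − 153 = 43.75.
So producers capture 43.75/56 = 0.78125 of each unit of subsidy.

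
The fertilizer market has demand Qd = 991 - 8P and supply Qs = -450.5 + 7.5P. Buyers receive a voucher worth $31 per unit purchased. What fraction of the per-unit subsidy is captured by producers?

Producer share = 16/31

Pre-subsidy: 991 - 8P = -450.5 + 7.5P gives P* = 93, Q* = 247.
With the rebate, buyers effectively pay Pb = Ps − 31, where Ps is the price sellers receive.
Demand in terms of Ps becomes Qd = 991 − 8(Ps − 31) = 1239 - 8Ps. Setting this equal to supply: 1239 - 8Ps = -450.5 + 7.5Ps, so Ps = 109.
Buyers pay Pb = 109 − 31 = 78; Q' = -450.5 + 7.5·109 = 367.
Buyers' price falls by P* − Pb = 93 − 78 = 15; sellers' price rises by Ps − P* = 109 − 93 = 16.
So producers capture 16/31 = 16/31 of each unit of subsidy.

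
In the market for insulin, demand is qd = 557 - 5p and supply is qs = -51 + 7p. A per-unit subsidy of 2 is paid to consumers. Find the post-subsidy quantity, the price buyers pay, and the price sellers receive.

Pre-subsidy: 557 - 5p = -51 + 7p gives p* = 152/3, q* = 911/3.
With the rebate, buyers effectively pay pb = ps − 2, where ps is the price sellers receive.
Demand in terms of ps becomes qd = 557 − 5(ps − 2) = 567 - 5ps. Setting this equal to supply: 567 - 5ps = -51 + 7ps, so ps = 51.5.
Buyers pay pb = 51.5 − 2 = 49.5; q' = -51 + 7·51.5 = 309.5.

q' = 309.5; buyers pay 49.5; sellers receive 51.5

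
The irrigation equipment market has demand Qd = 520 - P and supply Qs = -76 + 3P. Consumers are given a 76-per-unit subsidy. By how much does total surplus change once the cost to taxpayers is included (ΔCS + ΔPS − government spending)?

Pre-subsidy: 520 - P = -76 + 3P gives P* = 149, Q* = 371.
With the rebate, buyers effectively pay Pb = Ps − 76, where Ps is the price sellers receive.
Demand in terms of Ps becomes Qd = 520 − 1(Ps − 76) = 596 - Ps. Setting this equal to supply: 596 - Ps = -76 + 3Ps, so Ps = 168.
Buyers pay Pb = 168 − 76 = 92; Q' = -76 + 3·168 = 428.
ΔCS = ½(371 + 428)(149 − 92) = 22771.5; ΔPS = ½(371 + 428)(168 − 149) = 7590.5.
Government spending = 76 × 428 = 32528.
Net change = 22771.5 + 7590.5 − 32528 = -2166. The loss equals the DWL triangle ½·76·57.

Net change in total surplus = -2166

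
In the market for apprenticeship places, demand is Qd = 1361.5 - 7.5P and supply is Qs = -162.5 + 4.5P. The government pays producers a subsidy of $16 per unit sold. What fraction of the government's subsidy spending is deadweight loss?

DWL / government spending = 45/908

Pre-subsidy: 1361.5 - 7.5P = -162.5 + 4.5P gives P* = 127, Q* = 409.
With the subsidy, sellers receive Ps = Pb + 16 for each unit, where Pb is the price buyers pay.
Supply in terms of Pb becomes Qs = -162.5 + 4.5(Pb + 16) = -90.5 + 4.5Pb. Setting this equal to demand: 1361.5 - 7.5Pb = -90.5 + 4.5Pb, so Pb = 121.
Sellers receive Ps = 121 + 16 = 137; Q' = 1361.5 − 7.5·121 = 454.
ΔCS = ½(409 + 454)(127 − 121) = 2589; ΔPS = ½(409 + 454)(137 − 127) = 4315.
Government spending = 16 × 454 = 7264.
DWL = ½ × 16 × (454 − 409) = 360; fraction = 360 / 7264 = 45/908.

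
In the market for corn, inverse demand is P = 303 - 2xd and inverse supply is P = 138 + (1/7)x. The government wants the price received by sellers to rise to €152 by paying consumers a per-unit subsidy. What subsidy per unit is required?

Required subsidy s = €45 per unit

At a seller price of 152, quantity supplied is -966 + 7·152 = 98.
Buyers absorb 98 only when they pay Pb = 303 − 2·98 = 107.
s = Ps − Pb = 152 − 107 = 45.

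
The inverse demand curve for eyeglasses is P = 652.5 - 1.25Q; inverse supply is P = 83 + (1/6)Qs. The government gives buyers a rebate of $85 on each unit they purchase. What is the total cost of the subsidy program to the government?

Government cost = $39270

Pre-subsidy: 652.5 - 1.25Q = 83 + (1/6)Q gives Q* = 402 and P* = 150.
With the rebate, buyers effectively pay Pb = Ps − 85, where Ps is the price sellers receive.
On the curves, Pb = 652.5 - 1.25Q and Ps = 83 + (1/6)Q; the wedge Ps − Pb = 85 gives 83 + (1/6)Q − (652.5 - 1.25Q) = 85, so Q' = 462.
Then Pb = 652.5 − 1.25·462 = 75 and Ps = 83 + (1/6)·462 = 160.
Government outlay = subsidy × quantity = 85 × 462 = 39270.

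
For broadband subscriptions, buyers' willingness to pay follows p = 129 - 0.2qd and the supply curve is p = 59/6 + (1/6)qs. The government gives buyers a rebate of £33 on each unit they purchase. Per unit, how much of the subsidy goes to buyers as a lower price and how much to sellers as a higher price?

Buyers gain £18 per unit; sellers gain £15 per unit

Pre-subsidy: 129 - 0.2q = 59/6 + (1/6)q gives q* = 325 and p* = 64.
With the rebate, buyers effectively pay pb = ps − 33, where ps is the price sellers receive.
On the curves, pb = 129 - 0.2q and ps = 59/6 + (1/6)q; the wedge ps − pb = 33 gives 59/6 + (1/6)q − (129 - 0.2q) = 33, so q' = 415.
Then pb = 129 − 0.2·415 = 46 and ps = 59/6 + (1/6)·415 = 79.
Buyers' price falls by p* − pb = 64 − 46 = 18; sellers' price rises by ps − p* = 79 − 64 = 15.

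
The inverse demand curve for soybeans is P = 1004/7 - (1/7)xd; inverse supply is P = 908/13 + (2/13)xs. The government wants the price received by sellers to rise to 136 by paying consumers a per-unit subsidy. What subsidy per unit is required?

Required subsidy s = 54 per unit

At a seller price of 136, quantity supplied is -454 + 6.5·136 = 430.
Buyers absorb 430 only when they pay Pb = 1004/7 − (1/7)·430 = 82.
s = Ps − Pb = 136 − 82 = 54.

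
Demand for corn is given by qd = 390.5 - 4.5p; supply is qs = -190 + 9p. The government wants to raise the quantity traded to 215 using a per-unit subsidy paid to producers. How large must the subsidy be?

At q = 215, invert demand for the buyer price: pb = (390.5 − 215)/4.5 = 39; invert supply for the seller price: ps = (215 − (-190))/9 = 45.
The subsidy must fill the gap: s = ps − pb = 45 − 39 = 6.

Required subsidy s = 6 per unit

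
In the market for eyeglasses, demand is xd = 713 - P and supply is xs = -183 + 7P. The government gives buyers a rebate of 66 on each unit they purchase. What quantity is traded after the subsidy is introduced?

x' = 658.75

Pre-subsidy: 713 - P = -183 + 7P gives P* = 112, x* = 601.
With the rebate, buyers effectively pay Pb = Ps − 66, where Ps is the price sellers receive.
Demand in terms of Ps becomes xd = 713 − 1(Ps − 66) = 779 - Ps. Setting this equal to supply: 779 - Ps = -183 + 7Ps, so Ps = 120.25.
Buyers pay Pb = 120.25 − 66 = 54.25; x' = -183 + 7·120.25 = 658.75.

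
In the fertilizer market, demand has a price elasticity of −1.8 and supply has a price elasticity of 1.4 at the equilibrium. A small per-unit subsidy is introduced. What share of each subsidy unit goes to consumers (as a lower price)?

Consumer share = 0.4375

For a small subsidy around the equilibrium, the benefit split depends on the relative slopes, which at a point are proportional to the elasticities.
Buyer share = εs/(εs + |εd|) = 1.4/(1.4 + 1.8) = 0.4375; seller share = |εd|/(εs + |εd|) = 0.5625.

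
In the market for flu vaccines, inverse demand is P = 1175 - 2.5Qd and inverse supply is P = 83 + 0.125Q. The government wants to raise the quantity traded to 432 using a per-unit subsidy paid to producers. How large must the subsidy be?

Required subsidy s = 42 per unit

At Q = 432, from the demand curve buyers pay Pb = 1175 − 2.5·432 = 95; from the supply curve sellers need Ps = 83 + 0.125·432 = 137.
The subsidy must fill the gap: s = Ps − Pb = 137 − 95 = 42.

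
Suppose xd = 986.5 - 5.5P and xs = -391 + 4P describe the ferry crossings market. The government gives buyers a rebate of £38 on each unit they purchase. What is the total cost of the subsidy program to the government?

Pre-subsidy: 986.5 - 5.5P = -391 + 4P gives P* = 145, x* = 189.
With the rebate, buyers effectively pay Pb = Ps − 38, where Ps is the price sellers receive.
Demand in terms of Ps becomes xd = 986.5 − 5.5(Ps − 38) = 1195.5 - 5.5Ps. Setting this equal to supply: 1195.5 - 5.5Ps = -391 + 4Ps, so Ps = 167.
Buyers pay Pb = 167 − 38 = 129; x' = -391 + 4·167 = 277.
Government outlay = subsidy × quantity = 38 × 277 = 10526.

Government cost = £10526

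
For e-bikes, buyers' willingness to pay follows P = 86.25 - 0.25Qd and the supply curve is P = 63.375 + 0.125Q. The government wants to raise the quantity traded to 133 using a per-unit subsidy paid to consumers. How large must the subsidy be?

Required subsidy s = 27 per unit

At Q = 133, from the demand curve buyers pay Pb = 86.25 − 0.25·133 = 53; from the supply curve sellers need Ps = 63.375 + 0.125·133 = 80.
The subsidy must fill the gap: s = Ps − Pb = 80 − 53 = 27.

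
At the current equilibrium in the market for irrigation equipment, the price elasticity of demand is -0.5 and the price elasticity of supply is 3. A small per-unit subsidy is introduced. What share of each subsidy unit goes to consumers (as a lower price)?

Consumer share = 6/7

For a small subsidy around the equilibrium, the benefit split depends on the relative slopes, which at a point are proportional to the elasticities.
Buyer share = εs/(εs + |εd|) = 3/(3 + 0.5) = 6/7; seller share = |εd|/(εs + |εd|) = 1/7.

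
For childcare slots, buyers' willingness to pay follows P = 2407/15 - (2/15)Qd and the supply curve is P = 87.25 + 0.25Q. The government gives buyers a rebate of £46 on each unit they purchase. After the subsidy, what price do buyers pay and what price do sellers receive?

Buyers pay £119; sellers receive £165

Pre-subsidy: 2407/15 - (2/15)Q = 87.25 + 0.25Q gives Q* = 191 and P* = 135.
With the rebate, buyers effectively pay Pb = Ps − 46, where Ps is the price sellers receive.
On the curves, Pb = 2407/15 - (2/15)Q and Ps = 87.25 + 0.25Q; the wedge Ps − Pb = 46 gives 87.25 + 0.25Q − (2407/15 - (2/15)Q) = 46, so Q' = 311.
Then Pb = 2407/15 − (2/15)·311 = 119 and Ps = 87.25 + 0.25·311 = 165.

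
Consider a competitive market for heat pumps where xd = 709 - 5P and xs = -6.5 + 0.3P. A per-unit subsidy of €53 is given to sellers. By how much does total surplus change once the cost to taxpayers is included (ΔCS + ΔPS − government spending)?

Pre-subsidy: 709 - 5P = -6.5 + 0.3P gives P* = 135, x* = 34.
With the subsidy, sellers receive Ps = Pb + 53 for each unit, where Pb is the price buyers pay.
Supply in terms of Pb becomes xs = -6.5 + 0.3(Pb + 53) = 9.4 + 0.3Pb. Setting this equal to demand: 709 - 5Pb = 9.4 + 0.3Pb, so Pb = 132.
Sellers receive Ps = 132 + 53 = 185; x' = 709 − 5·132 = 49.
ΔCS = ½(34 + 49)(135 − 132) = 124.5; ΔPS = ½(34 + 49)(185 − 135) = 2075.
Government spending = 53 × 49 = 2597.
Net change = 124.5 + 2075 − 2597 = -397.5. The loss equals the DWL triangle ½·53·15.

Net change in total surplus = -€397.5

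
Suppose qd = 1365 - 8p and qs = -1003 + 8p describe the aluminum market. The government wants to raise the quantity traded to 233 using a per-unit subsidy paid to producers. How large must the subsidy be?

At q = 233, invert demand for the buyer price: pb = (1365 − 233)/8 = 141.5; invert supply for the seller price: ps = (233 − (-1003))/8 = 154.5.
The subsidy must fill the gap: s = ps − pb = 154.5 − 141.5 = 13.

Required subsidy s = 13 per unit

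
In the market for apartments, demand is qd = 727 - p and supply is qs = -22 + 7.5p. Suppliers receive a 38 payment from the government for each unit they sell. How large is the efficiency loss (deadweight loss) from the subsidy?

Pre-subsidy: 727 - p = -22 + 7.5p gives p* = 1498/17, q* = 10861/17.
With the subsidy, sellers receive ps = pb + 38 for each unit, where pb is the price buyers pay.
Supply in terms of pb becomes qs = -22 + 7.5(pb + 38) = 263 + 7.5pb. Setting this equal to demand: 727 - pb = 263 + 7.5pb, so pb = 928/17.
Sellers receive ps = 928/17 + 38 = 1574/17; q' = 727 − 1·(928/17) = 11431/17.
The subsidy expands output by 11431/17 − 10861/17 = 570/17 past the efficient level; on those units the gap between marginal cost and willingness to pay runs from 0 up to 38.
DWL = ½ × 38 × 570/17 = 10830/17.

Deadweight loss = 10830/17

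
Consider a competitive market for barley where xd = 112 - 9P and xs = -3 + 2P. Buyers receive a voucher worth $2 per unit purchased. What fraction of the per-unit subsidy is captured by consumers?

Pre-subsidy: 112 - 9P = -3 + 2P gives P* = 115/11, x* = 197/11.
With the rebate, buyers effectively pay Pb = Ps − 2, where Ps is the price sellers receive.
Demand in terms of Ps becomes xd = 112 − 9(Ps − 2) = 130 - 9Ps. Setting this equal to supply: 130 - 9Ps = -3 + 2Ps, so Ps = 133/11.
Buyers pay Pb = 133/11 − 2 = 111/11; x' = -3 + 2·(133/11) = 233/11.
Buyers' price falls by P* − Pb = 115/11 − 111/11 = 4/11; sellers' price rises by Ps − P* = 133/11 − 115/11 = 18/11.
So consumers capture (4/11)/2 = 2/11 of each unit of subsidy.

Consumer share = 2/11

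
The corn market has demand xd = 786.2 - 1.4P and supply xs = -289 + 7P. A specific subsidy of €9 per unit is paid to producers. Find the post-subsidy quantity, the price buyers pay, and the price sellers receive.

Pre-subsidy: 786.2 - 1.4P = -289 + 7P gives P* = 128, x* = 607.
With the subsidy, sellers receive Ps = Pb + 9 for each unit, where Pb is the price buyers pay.
Supply in terms of Pb becomes xs = -289 + 7(Pb + 9) = -226 + 7Pb. Setting this equal to demand: 786.2 - 1.4Pb = -226 + 7Pb, so Pb = 120.5.
Sellers receive Ps = 120.5 + 9 = 129.5; x' = 786.2 − 1.4·120.5 = 617.5.

x' = 617.5; buyers pay €120.5; sellers receive €129.5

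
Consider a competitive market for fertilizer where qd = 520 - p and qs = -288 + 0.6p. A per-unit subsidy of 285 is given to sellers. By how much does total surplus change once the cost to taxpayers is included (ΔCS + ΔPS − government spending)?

Net change in total surplus = -15229.6875

Pre-subsidy: 520 - p = -288 + 0.6p gives p* = 505, q* = 15.
With the subsidy, sellers receive ps = pb + 285 for each unit, where pb is the price buyers pay.
Supply in terms of pb becomes qs = -288 + 0.6(pb + 285) = -117 + 0.6pb. Setting this equal to demand: 520 - pb = -117 + 0.6pb, so pb = 398.125.
Sellers receive ps = 398.125 + 285 = 683.125; q' = 520 − 1·398.125 = 121.875.
ΔCS = ½(15 + 121.875)(505 − 398.125) = 7314.2578125; ΔPS = ½(15 + 121.875)(683.125 − 505) = 12190.4296875.
Government spending = 285 × 121.875 = 34734.375.
Net change = 7314.2578125 + 12190.4296875 − 34734.375 = -15229.6875. The loss equals the DWL triangle ½·285·106.875.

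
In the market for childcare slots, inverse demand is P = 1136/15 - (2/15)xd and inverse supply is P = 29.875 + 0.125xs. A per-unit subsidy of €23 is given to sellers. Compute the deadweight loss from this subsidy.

Deadweight loss = 31740/31

Pre-subsidy: 1136/15 - (2/15)x = 29.875 + 0.125x gives x* = 5503/31 and P* = 1614/31.
With the subsidy, sellers receive Ps = Pb + 23 for each unit, where Pb is the price buyers pay.
On the curves, Pb = 1136/15 - (2/15)x and Ps = 29.875 + 0.125x; the wedge Ps − Pb = 23 gives 29.875 + 0.125x − (1136/15 - (2/15)x) = 23, so x' = 8263/31.
Then Pb = 1136/15 − (2/15)·(8263/31) = 1246/31 and Ps = 29.875 + 0.125·(8263/31) = 1959/31.
The subsidy expands output by 8263/31 − 5503/31 = 2760/31 past the efficient level; on those units the gap between marginal cost and willingness to pay runs from 0 up to 23.
DWL = ½ × 23 × 2760/31 = 31740/31.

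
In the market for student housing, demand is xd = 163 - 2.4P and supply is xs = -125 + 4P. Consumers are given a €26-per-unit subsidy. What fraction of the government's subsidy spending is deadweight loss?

DWL / government spending = 39/188

Pre-subsidy: 163 - 2.4P = -125 + 4P gives P* = 45, x* = 55.
With the rebate, buyers effectively pay Pb = Ps − 26, where Ps is the price sellers receive.
Demand in terms of Ps becomes xd = 163 − 2.4(Ps − 26) = 225.4 - 2.4Ps. Setting this equal to supply: 225.4 - 2.4Ps = -125 + 4Ps, so Ps = 54.75.
Buyers pay Pb = 54.75 − 26 = 28.75; x' = -125 + 4·54.75 = 94.
ΔCS = ½(55 + 94)(45 − 28.75) = 1210.625; ΔPS = ½(55 + 94)(54.75 − 45) = 726.375.
Government spending = 26 × 94 = 2444.
DWL = ½ × 26 × (94 − 55) = 507; fraction = 507 / 2444 = 39/188.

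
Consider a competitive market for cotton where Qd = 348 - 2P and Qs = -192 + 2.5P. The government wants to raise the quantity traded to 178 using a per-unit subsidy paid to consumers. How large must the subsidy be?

At Q = 178, invert demand for the buyer price: Pb = (348 − 178)/2 = 85; invert supply for the seller price: Ps = (178 − (-192))/2.5 = 148.
The subsidy must fill the gap: s = Ps − Pb = 148 − 85 = 63.

Required subsidy s = 63 per unit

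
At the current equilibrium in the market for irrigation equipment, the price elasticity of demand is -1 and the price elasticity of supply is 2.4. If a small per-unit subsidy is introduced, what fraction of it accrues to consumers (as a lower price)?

For a small subsidy around the equilibrium, the benefit split depends on the relative slopes, which at a point are proportional to the elasticities.
Buyer share = εs/(εs + |εd|) = 2.4/(2.4 + 1) = 12/17; seller share = |εd|/(εs + |εd|) = 5/17.

Consumer share = 12/17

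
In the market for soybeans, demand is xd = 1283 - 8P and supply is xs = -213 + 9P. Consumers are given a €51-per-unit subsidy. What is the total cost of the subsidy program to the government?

Government cost = €40545

Pre-subsidy: 1283 - 8P = -213 + 9P gives P* = 88, x* = 579.
With the rebate, buyers effectively pay Pb = Ps − 51, where Ps is the price sellers receive.
Demand in terms of Ps becomes xd = 1283 − 8(Ps − 51) = 1691 - 8Ps. Setting this equal to supply: 1691 - 8Ps = -213 + 9Ps, so Ps = 112.
Buyers pay Pb = 112 − 51 = 61; x' = -213 + 9·112 = 795.
Government outlay = subsidy × quantity = 51 × 795 = 40545.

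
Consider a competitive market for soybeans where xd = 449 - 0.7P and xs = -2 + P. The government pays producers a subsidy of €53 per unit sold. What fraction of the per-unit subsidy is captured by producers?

Pre-subsidy: 449 - 0.7P = -2 + P gives P* = 4510/17, x* = 4476/17.
With the subsidy, sellers receive Ps = Pb + 53 for each unit, where Pb is the price buyers pay.
Supply in terms of Pb becomes xs = -2 + 1(Pb + 53) = 51 + Pb. Setting this equal to demand: 449 - 0.7Pb = 51 + Pb, so Pb = 3980/17.
Sellers receive Ps = 3980/17 + 53 = 4881/17; x' = 449 − 0.7·(3980/17) = 4847/17.
Buyers' price falls by P* − Pb = 4510/17 − 3980/17 = 530/17; sellers' price rises by Ps − P* = 4881/17 − 4510/17 = 371/17.
So producers capture (371/17)/53 = 7/17 of each unit of subsidy.

Producer share = 7/17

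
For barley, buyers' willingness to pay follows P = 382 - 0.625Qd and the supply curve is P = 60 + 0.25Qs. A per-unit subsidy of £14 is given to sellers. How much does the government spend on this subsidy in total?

Pre-subsidy: 382 - 0.625Q = 60 + 0.25Q gives Q* = 368 and P* = 152.
With the subsidy, sellers receive Ps = Pb + 14 for each unit, where Pb is the price buyers pay.
On the curves, Pb = 382 - 0.625Q and Ps = 60 + 0.25Q; the wedge Ps − Pb = 14 gives 60 + 0.25Q − (382 - 0.625Q) = 14, so Q' = 384.
Then Pb = 382 − 0.625·384 = 142 and Ps = 60 + 0.25·384 = 156.
Government outlay = subsidy × quantity = 14 × 384 = 5376.

Government cost = £5376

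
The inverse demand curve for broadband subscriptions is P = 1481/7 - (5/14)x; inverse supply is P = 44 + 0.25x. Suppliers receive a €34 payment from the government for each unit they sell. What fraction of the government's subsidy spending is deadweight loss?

Pre-subsidy: 1481/7 - (5/14)x = 44 + 0.25x gives x* = 276 and P* = 113.
With the subsidy, sellers receive Ps = Pb + 34 for each unit, where Pb is the price buyers pay.
On the curves, Pb = 1481/7 - (5/14)x and Ps = 44 + 0.25x; the wedge Ps − Pb = 34 gives 44 + 0.25x − (1481/7 - (5/14)x) = 34, so x' = 332.
Then Pb = 1481/7 − (5/14)·332 = 93 and Ps = 44 + 0.25·332 = 127.
ΔCS = ½(276 + 332)(113 − 93) = 6080; ΔPS = ½(276 + 332)(127 − 113) = 4256.
Government spending = 34 × 332 = 11288.
DWL = ½ × 34 × (332 − 276) = 952; fraction = 952 / 11288 = 7/83.

DWL / government spending = 7/83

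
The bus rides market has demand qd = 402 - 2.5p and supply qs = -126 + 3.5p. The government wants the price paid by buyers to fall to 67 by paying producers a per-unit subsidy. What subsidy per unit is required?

Required subsidy s = 36 per unit

At a buyer price of 67, quantity demanded is 402 − 2.5·67 = 234.5.
Sellers supply 234.5 only when they receive ps with -126 + 3.5·ps = 234.5, i.e. ps = 103.
s = ps − pb = 103 − 67 = 36.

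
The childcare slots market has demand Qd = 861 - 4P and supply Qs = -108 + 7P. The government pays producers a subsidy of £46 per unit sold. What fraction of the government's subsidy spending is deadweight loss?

Pre-subsidy: 861 - 4P = -108 + 7P gives P* = 969/11, Q* = 5595/11.
With the subsidy, sellers receive Ps = Pb + 46 for each unit, where Pb is the price buyers pay.
Supply in terms of Pb becomes Qs = -108 + 7(Pb + 46) = 214 + 7Pb. Setting this equal to demand: 861 - 4Pb = 214 + 7Pb, so Pb = 647/11.
Sellers receive Ps = 647/11 + 46 = 1153/11; Q' = 861 − 4·(647/11) = 6883/11.
ΔCS = ½(5595/11 + 6883/11)(969/11 − 647/11) = 2008958/121; ΔPS = ½(5595/11 + 6883/11)(1153/11 − 969/11) = 1147976/121.
Government spending = 46 × 6883/11 = 316618/11.
DWL = ½ × 46 × (6883/11 − 5595/11) = 29624/11; fraction = (29624/11) / (316618/11) = 644/6883.

DWL / government spending = 644/6883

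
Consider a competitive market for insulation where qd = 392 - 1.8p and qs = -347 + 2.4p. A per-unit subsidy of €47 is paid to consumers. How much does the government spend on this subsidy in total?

Pre-subsidy: 392 - 1.8p = -347 + 2.4p gives p* = 3695/21, q* = 527/7.
With the rebate, buyers effectively pay pb = ps − 47, where ps is the price sellers receive.
Demand in terms of ps becomes qd = 392 − 1.8(ps − 47) = 476.6 - 1.8ps. Setting this equal to supply: 476.6 - 1.8ps = -347 + 2.4ps, so ps = 4118/21.
Buyers pay pb = 4118/21 − 47 = 3131/21; q' = -347 + 2.4·(4118/21) = 4327/35.
Government outlay = subsidy × quantity = 47 × 4327/35 = 203369/35.

Government cost = 203369/35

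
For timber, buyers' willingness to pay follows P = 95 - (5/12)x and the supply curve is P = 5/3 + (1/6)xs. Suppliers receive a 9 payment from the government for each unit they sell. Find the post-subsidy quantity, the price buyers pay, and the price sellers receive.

x' = 1228/7; buyers pay 460/21; sellers receive 649/21

Pre-subsidy: 95 - (5/12)x = 5/3 + (1/6)x gives x* = 160 and P* = 85/3.
With the subsidy, sellers receive Ps = Pb + 9 for each unit, where Pb is the price buyers pay.
On the curves, Pb = 95 - (5/12)x and Ps = 5/3 + (1/6)x; the wedge Ps − Pb = 9 gives 5/3 + (1/6)x − (95 - (5/12)x) = 9, so x' = 1228/7.
Then Pb = 95 − (5/12)·(1228/7) = 460/21 and Ps = 5/3 + (1/6)·(1228/7) = 649/21.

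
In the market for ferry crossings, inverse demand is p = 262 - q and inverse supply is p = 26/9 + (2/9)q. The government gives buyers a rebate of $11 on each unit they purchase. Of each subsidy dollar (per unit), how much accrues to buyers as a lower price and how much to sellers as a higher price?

Pre-subsidy: 262 - q = 26/9 + (2/9)q gives q* = 212 and p* = 50.
With the rebate, buyers effectively pay pb = ps − 11, where ps is the price sellers receive.
On the curves, pb = 262 - q and ps = 26/9 + (2/9)q; the wedge ps − pb = 11 gives 26/9 + (2/9)q − (262 - q) = 11, so q' = 221.
Then pb = 262 − 1·221 = 41 and ps = 26/9 + (2/9)·221 = 52.
Buyers' price falls by p* − pb = 50 − 41 = 9; sellers' price rises by ps − p* = 52 − 50 = 2.

Buyers gain $9 per unit; sellers gain $2 per unit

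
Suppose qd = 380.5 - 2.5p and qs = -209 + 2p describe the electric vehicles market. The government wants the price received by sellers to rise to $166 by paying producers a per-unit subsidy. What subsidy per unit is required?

At a seller price of 166, quantity supplied is -209 + 2·166 = 123.
Buyers absorb 123 only when they pay pb with 380.5 − 2.5·pb = 123, i.e. pb = 103.
s = ps − pb = 166 − 103 = 63.

Required subsidy s = $63 per unit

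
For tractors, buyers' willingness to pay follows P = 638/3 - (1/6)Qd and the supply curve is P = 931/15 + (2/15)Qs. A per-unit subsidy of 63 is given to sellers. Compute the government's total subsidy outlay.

Pre-subsidy: 638/3 - (1/6)Q = 931/15 + (2/15)Q gives Q* = 502 and P* = 129.
With the subsidy, sellers receive Ps = Pb + 63 for each unit, where Pb is the price buyers pay.
On the curves, Pb = 638/3 - (1/6)Q and Ps = 931/15 + (2/15)Q; the wedge Ps − Pb = 63 gives 931/15 + (2/15)Q − (638/3 - (1/6)Q) = 63, so Q' = 712.
Then Pb = 638/3 − (1/6)·712 = 94 and Ps = 931/15 + (2/15)·712 = 157.
Government outlay = subsidy × quantity = 63 × 712 = 44856.

Government cost = 44856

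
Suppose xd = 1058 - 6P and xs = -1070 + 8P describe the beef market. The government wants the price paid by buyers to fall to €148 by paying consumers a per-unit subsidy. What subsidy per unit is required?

Required subsidy s = €7 per unit

At a buyer price of 148, quantity demanded is 1058 − 6·148 = 170.
Sellers supply 170 only when they receive Ps with -1070 + 8·Ps = 170, i.e. Ps = 155.
s = Ps − Pb = 155 − 148 = 7.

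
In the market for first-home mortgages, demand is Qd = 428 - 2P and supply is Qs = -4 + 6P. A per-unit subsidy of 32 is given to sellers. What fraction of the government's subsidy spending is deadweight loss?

DWL / government spending = 3/46

Pre-subsidy: 428 - 2P = -4 + 6P gives P* = 54, Q* = 320.
With the subsidy, sellers receive Ps = Pb + 32 for each unit, where Pb is the price buyers pay.
Supply in terms of Pb becomes Qs = -4 + 6(Pb + 32) = 188 + 6Pb. Setting this equal to demand: 428 - 2Pb = 188 + 6Pb, so Pb = 30.
Sellers receive Ps = 30 + 32 = 62; Q' = 428 − 2·30 = 368.
ΔCS = ½(320 + 368)(54 − 30) = 8256; ΔPS = ½(320 + 368)(62 − 54) = 2752.
Government spending = 32 × 368 = 11776.
DWL = ½ × 32 × (368 − 320) = 768; fraction = 768 / 11776 = 3/46.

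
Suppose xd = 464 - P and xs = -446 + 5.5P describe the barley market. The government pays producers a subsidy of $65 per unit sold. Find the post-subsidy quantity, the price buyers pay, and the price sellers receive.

Pre-subsidy: 464 - P = -446 + 5.5P gives P* = 140, x* = 324.
With the subsidy, sellers receive Ps = Pb + 65 for each unit, where Pb is the price buyers pay.
Supply in terms of Pb becomes xs = -446 + 5.5(Pb + 65) = -88.5 + 5.5Pb. Setting this equal to demand: 464 - Pb = -88.5 + 5.5Pb, so Pb = 85.
Sellers receive Ps = 85 + 65 = 150; x' = 464 − 1·85 = 379.

x' = 379; buyers pay $85; sellers receive $150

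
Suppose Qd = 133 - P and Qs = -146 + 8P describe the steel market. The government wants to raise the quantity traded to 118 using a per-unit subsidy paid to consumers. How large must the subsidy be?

At Q = 118, invert demand for the buyer price: Pb = (133 − 118)/1 = 15; invert supply for the seller price: Ps = (118 − (-146))/8 = 33.
The subsidy must fill the gap: s = Ps − Pb = 33 − 15 = 18.

Required subsidy s = 18 per unit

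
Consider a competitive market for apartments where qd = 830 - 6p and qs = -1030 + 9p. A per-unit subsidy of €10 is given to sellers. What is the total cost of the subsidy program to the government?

Pre-subsidy: 830 - 6p = -1030 + 9p gives p* = 124, q* = 86.
With the subsidy, sellers receive ps = pb + 10 for each unit, where pb is the price buyers pay.
Supply in terms of pb becomes qs = -1030 + 9(pb + 10) = -940 + 9pb. Setting this equal to demand: 830 - 6pb = -940 + 9pb, so pb = 118.
Sellers receive ps = 118 + 10 = 128; q' = 830 − 6·118 = 122.
Government outlay = subsidy × quantity = 10 × 122 = 1220.

Government cost = €1220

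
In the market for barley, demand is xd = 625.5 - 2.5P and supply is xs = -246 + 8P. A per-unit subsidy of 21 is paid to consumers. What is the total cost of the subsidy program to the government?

Government cost = 9618

Pre-subsidy: 625.5 - 2.5P = -246 + 8P gives P* = 83, x* = 418.
With the rebate, buyers effectively pay Pb = Ps − 21, where Ps is the price sellers receive.
Demand in terms of Ps becomes xd = 625.5 − 2.5(Ps − 21) = 678 - 2.5Ps. Setting this equal to supply: 678 - 2.5Ps = -246 + 8Ps, so Ps = 88.
Buyers pay Pb = 88 − 21 = 67; x' = -246 + 8·88 = 458.
Government outlay = subsidy × quantity = 21 × 458 = 9618.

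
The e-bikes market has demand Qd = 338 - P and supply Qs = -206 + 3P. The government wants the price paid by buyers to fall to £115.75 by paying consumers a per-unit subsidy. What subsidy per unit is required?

At a buyer price of 115.75, quantity demanded is 338 − 1·115.75 = 222.25.
Sellers supply 222.25 only when they receive Ps with -206 + 3·Ps = 222.25, i.e. Ps = 142.75.
s = Ps − Pb = 142.75 − 115.75 = 27.

Required subsidy s = £27 per unit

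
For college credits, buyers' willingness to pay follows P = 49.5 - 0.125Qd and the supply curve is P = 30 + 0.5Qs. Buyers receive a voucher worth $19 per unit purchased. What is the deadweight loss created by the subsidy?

Deadweight loss = $288.8

Pre-subsidy: 49.5 - 0.125Q = 30 + 0.5Q gives Q* = 31.2 and P* = 45.6.
With the rebate, buyers effectively pay Pb = Ps − 19, where Ps is the price sellers receive.
On the curves, Pb = 49.5 - 0.125Q and Ps = 30 + 0.5Q; the wedge Ps − Pb = 19 gives 30 + 0.5Q − (49.5 - 0.125Q) = 19, so Q' = 61.6.
Then Pb = 49.5 − 0.125·61.6 = 41.8 and Ps = 30 + 0.5·61.6 = 60.8.
The subsidy expands output by 61.6 − 31.2 = 30.4 past the efficient level; on those units the gap between marginal cost and willingness to pay runs from 0 up to 19.
DWL = ½ × 19 × 30.4 = 288.8.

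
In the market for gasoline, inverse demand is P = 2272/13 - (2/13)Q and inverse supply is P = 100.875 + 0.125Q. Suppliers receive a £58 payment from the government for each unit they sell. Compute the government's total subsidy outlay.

Pre-subsidy: 2272/13 - (2/13)Q = 100.875 + 0.125Q gives Q* = 265 and P* = 134.
With the subsidy, sellers receive Ps = Pb + 58 for each unit, where Pb is the price buyers pay.
On the curves, Pb = 2272/13 - (2/13)Q and Ps = 100.875 + 0.125Q; the wedge Ps − Pb = 58 gives 100.875 + 0.125Q − (2272/13 - (2/13)Q) = 58, so Q' = 473.
Then Pb = 2272/13 − (2/13)·473 = 102 and Ps = 100.875 + 0.125·473 = 160.
Government outlay = subsidy × quantity = 58 × 473 = 27434.

Government cost = £27434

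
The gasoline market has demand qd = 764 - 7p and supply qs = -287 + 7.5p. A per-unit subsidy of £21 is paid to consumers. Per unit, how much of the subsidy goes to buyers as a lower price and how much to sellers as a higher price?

Pre-subsidy: 764 - 7p = -287 + 7.5p gives p* = 2102/29, q* = 7442/29.
With the rebate, buyers effectively pay pb = ps − 21, where ps is the price sellers receive.
Demand in terms of ps becomes qd = 764 − 7(ps − 21) = 911 - 7ps. Setting this equal to supply: 911 - 7ps = -287 + 7.5ps, so ps = 2396/29.
Buyers pay pb = 2396/29 − 21 = 1787/29; q' = -287 + 7.5·(2396/29) = 9647/29.
Buyers' price falls by p* − pb = 2102/29 − 1787/29 = 315/29; sellers' price rises by ps − p* = 2396/29 − 2102/29 = 294/29.

Buyers gain 315/29 per unit; sellers gain 294/29 per unit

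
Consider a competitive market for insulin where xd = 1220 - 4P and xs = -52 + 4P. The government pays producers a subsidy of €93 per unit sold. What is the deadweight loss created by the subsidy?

Pre-subsidy: 1220 - 4P = -52 + 4P gives P* = 159, x* = 584.
With the subsidy, sellers receive Ps = Pb + 93 for each unit, where Pb is the price buyers pay.
Supply in terms of Pb becomes xs = -52 + 4(Pb + 93) = 320 + 4Pb. Setting this equal to demand: 1220 - 4Pb = 320 + 4Pb, so Pb = 112.5.
Sellers receive Ps = 112.5 + 93 = 205.5; x' = 1220 − 4·112.5 = 770.
The subsidy expands output by 770 − 584 = 186 past the efficient level; on those units the gap between marginal cost and willingness to pay runs from 0 up to 93.
DWL = ½ × 93 × 186 = 8649.

Deadweight loss = €8649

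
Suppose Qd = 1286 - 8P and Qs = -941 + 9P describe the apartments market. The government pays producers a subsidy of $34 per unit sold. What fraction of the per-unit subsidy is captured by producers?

Pre-subsidy: 1286 - 8P = -941 + 9P gives P* = 131, Q* = 238.
With the subsidy, sellers receive Ps = Pb + 34 for each unit, where Pb is the price buyers pay.
Supply in terms of Pb becomes Qs = -941 + 9(Pb + 34) = -635 + 9Pb. Setting this equal to demand: 1286 - 8Pb = -635 + 9Pb, so Pb = 113.
Sellers receive Ps = 113 + 34 = 147; Q' = 1286 − 8·113 = 382.
Buyers' price falls by P* − Pb = 131 − 113 = 18; sellers' price rises by Ps − P* = 147 − 131 = 16.
So producers capture 16/34 = 8/17 of each unit of subsidy.

Producer share = 8/17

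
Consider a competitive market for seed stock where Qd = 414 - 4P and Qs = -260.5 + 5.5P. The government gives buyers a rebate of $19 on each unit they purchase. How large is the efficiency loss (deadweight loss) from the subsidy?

Pre-subsidy: 414 - 4P = -260.5 + 5.5P gives P* = 71, Q* = 130.
With the rebate, buyers effectively pay Pb = Ps − 19, where Ps is the price sellers receive.
Demand in terms of Ps becomes Qd = 414 − 4(Ps − 19) = 490 - 4Ps. Setting this equal to supply: 490 - 4Ps = -260.5 + 5.5Ps, so Ps = 79.
Buyers pay Pb = 79 − 19 = 60; Q' = -260.5 + 5.5·79 = 174.
The subsidy expands output by 174 − 130 = 44 past the efficient level; on those units the gap between marginal cost and willingness to pay runs from 0 up to 19.
DWL = ½ × 19 × 44 = 418.

Deadweight loss = $418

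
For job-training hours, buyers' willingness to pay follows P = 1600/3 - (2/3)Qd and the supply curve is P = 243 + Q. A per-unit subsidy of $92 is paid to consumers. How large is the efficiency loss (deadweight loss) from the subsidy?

Deadweight loss = $2539.2

Pre-subsidy: 1600/3 - (2/3)Q = 243 + Q gives Q* = 174.2 and P* = 417.2.
With the rebate, buyers effectively pay Pb = Ps − 92, where Ps is the price sellers receive.
On the curves, Pb = 1600/3 - (2/3)Q and Ps = 243 + Q; the wedge Ps − Pb = 92 gives 243 + Q − (1600/3 - (2/3)Q) = 92, so Q' = 229.4.
Then Pb = 1600/3 − (2/3)·229.4 = 380.4 and Ps = 243 + 1·229.4 = 472.4.
The subsidy expands output by 229.4 − 174.2 = 55.2 past the efficient level; on those units the gap between marginal cost and willingness to pay runs from 0 up to 92.
DWL = ½ × 92 × 55.2 = 2539.2.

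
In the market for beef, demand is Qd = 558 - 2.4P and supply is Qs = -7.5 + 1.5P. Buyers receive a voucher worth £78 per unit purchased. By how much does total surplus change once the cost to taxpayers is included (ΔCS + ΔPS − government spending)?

Net change in total surplus = -£2808

Pre-subsidy: 558 - 2.4P = -7.5 + 1.5P gives P* = 145, Q* = 210.
With the rebate, buyers effectively pay Pb = Ps − 78, where Ps is the price sellers receive.
Demand in terms of Ps becomes Qd = 558 − 2.4(Ps − 78) = 745.2 - 2.4Ps. Setting this equal to supply: 745.2 - 2.4Ps = -7.5 + 1.5Ps, so Ps = 193.
Buyers pay Pb = 193 − 78 = 115; Q' = -7.5 + 1.5·193 = 282.
ΔCS = ½(210 + 282)(145 − 115) = 7380; ΔPS = ½(210 + 282)(193 − 145) = 11808.
Government spending = 78 × 282 = 21996.
Net change = 7380 + 11808 − 21996 = -2808. The loss equals the DWL triangle ½·78·72.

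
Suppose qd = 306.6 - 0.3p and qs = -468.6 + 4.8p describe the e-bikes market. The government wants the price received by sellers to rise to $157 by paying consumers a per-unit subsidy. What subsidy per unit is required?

At a seller price of 157, quantity supplied is -468.6 + 4.8·157 = 285.
Buyers absorb 285 only when they pay pb with 306.6 − 0.3·pb = 285, i.e. pb = 72.
s = ps − pb = 157 − 72 = 85.

Required subsidy s = $85 per unit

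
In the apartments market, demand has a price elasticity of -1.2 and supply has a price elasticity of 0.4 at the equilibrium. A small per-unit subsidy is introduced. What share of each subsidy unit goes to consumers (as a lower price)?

Consumer share = 0.25

For a small subsidy around the equilibrium, the benefit split depends on the relative slopes, which at a point are proportional to the elasticities.
Buyer share = εs/(εs + |εd|) = 0.4/(0.4 + 1.2) = 0.25; seller share = |εd|/(εs + |εd|) = 0.75.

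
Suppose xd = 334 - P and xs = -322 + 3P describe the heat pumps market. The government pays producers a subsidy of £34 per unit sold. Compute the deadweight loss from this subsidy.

Deadweight loss = £433.5

Pre-subsidy: 334 - P = -322 + 3P gives P* = 164, x* = 170.
With the subsidy, sellers receive Ps = Pb + 34 for each unit, where Pb is the price buyers pay.
Supply in terms of Pb becomes xs = -322 + 3(Pb + 34) = -220 + 3Pb. Setting this equal to demand: 334 - Pb = -220 + 3Pb, so Pb = 138.5.
Sellers receive Ps = 138.5 + 34 = 172.5; x' = 334 − 1·138.5 = 195.5.
The subsidy expands output by 195.5 − 170 = 25.5 past the efficient level; on those units the gap between marginal cost and willingness to pay runs from 0 up to 34.
DWL = ½ × 34 × 25.5 = 433.5.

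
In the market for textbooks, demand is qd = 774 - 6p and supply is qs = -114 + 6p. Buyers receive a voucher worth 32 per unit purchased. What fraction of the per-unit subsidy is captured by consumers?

Consumer share = 0.5

Pre-subsidy: 774 - 6p = -114 + 6p gives p* = 74, q* = 330.
With the rebate, buyers effectively pay pb = ps − 32, where ps is the price sellers receive.
Demand in terms of ps becomes qd = 774 − 6(ps − 32) = 966 - 6ps. Setting this equal to supply: 966 - 6ps = -114 + 6ps, so ps = 90.
Buyers pay pb = 90 − 32 = 58; q' = -114 + 6·90 = 426.
Buyers' price falls by p* − pb = 74 − 58 = 16; sellers' price rises by ps − p* = 90 − 74 = 16.
So consumers capture 16/32 = 0.5 of each unit of subsidy.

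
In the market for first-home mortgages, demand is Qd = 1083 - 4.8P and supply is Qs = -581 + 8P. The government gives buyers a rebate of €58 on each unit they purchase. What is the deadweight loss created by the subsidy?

Pre-subsidy: 1083 - 4.8P = -581 + 8P gives P* = 130, Q* = 459.
With the rebate, buyers effectively pay Pb = Ps − 58, where Ps is the price sellers receive.
Demand in terms of Ps becomes Qd = 1083 − 4.8(Ps − 58) = 1361.4 - 4.8Ps. Setting this equal to supply: 1361.4 - 4.8Ps = -581 + 8Ps, so Ps = 151.75.
Buyers pay Pb = 151.75 − 58 = 93.75; Q' = -581 + 8·151.75 = 633.
The subsidy expands output by 633 − 459 = 174 past the efficient level; on those units the gap between marginal cost and willingness to pay runs from 0 up to 58.
DWL = ½ × 58 × 174 = 5046.

Deadweight loss = €5046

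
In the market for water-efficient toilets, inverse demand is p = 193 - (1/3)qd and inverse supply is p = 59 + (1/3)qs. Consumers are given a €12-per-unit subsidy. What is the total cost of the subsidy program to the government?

Pre-subsidy: 193 - (1/3)q = 59 + (1/3)q gives q* = 201 and p* = 126.
With the rebate, buyers effectively pay pb = ps − 12, where ps is the price sellers receive.
On the curves, pb = 193 - (1/3)q and ps = 59 + (1/3)q; the wedge ps − pb = 12 gives 59 + (1/3)q − (193 - (1/3)q) = 12, so q' = 219.
Then pb = 193 − (1/3)·219 = 120 and ps = 59 + (1/3)·219 = 132.
Government outlay = subsidy × quantity = 12 × 219 = 2628.

Government cost = €2628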